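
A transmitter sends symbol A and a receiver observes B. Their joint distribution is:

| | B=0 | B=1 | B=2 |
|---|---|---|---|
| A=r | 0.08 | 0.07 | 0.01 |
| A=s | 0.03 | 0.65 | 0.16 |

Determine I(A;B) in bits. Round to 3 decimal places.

0.155 bits

Marginals: p(A) = (0.1600, 0.8400), p(B) = (0.1100, 0.7200, 0.1700).
I(A;B) = Σ p(x,y)·log₂[p(x,y)/(p(x)p(y))].
  (r,0): 0.08·log₂(4.5455) = 0.1748
  (r,1): 0.07·log₂(0.6076) = -0.0503
  (r,2): 0.01·log₂(0.3676) = -0.0144
  (s,0): 0.03·log₂(0.3247) = -0.0487
  (s,1): 0.65·log₂(1.0747) = 0.0676
  (s,2): 0.16·log₂(1.1204) = 0.0263
Sum = 0.155 bits.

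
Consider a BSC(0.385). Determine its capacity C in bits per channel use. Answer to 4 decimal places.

0.0385 bits

Binary symmetric channel: C = 1 − h₂(ε) where h₂ is the binary entropy function.
h₂(0.385) = −0.385·log₂0.385 − 0.615·log₂0.615 = 0.9615.
C = 1 − 0.9615 = 0.0385 bits per channel use.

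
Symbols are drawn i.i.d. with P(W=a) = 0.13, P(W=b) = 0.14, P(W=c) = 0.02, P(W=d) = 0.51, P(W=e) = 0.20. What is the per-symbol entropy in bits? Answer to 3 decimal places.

1.852 bits

H(W) = −Σ p·log₂ p.
  −(0.13)·log₂(0.13) = 0.3826
  −(0.14)·log₂(0.14) = 0.3971
  −(0.02)·log₂(0.02) = 0.1129
  −(0.51)·log₂(0.51) = 0.4954
  −(0.20)·log₂(0.20) = 0.4644
Sum: 0.3826 + 0.3971 + 0.1129 + 0.4954 + 0.4644 = 1.852 bits.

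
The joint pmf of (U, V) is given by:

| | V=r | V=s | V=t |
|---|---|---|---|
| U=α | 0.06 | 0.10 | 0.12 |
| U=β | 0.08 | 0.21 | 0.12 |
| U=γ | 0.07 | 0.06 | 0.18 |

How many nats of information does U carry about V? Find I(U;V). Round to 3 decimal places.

0.044 nats

Marginals: p(U) = (0.2800, 0.4100, 0.3100), p(V) = (0.2100, 0.3700, 0.4200).
I(U;V) = H(U) + H(V) − H(U,V).
H(U) = 1.0851, H(V) = 1.0600, H(U,V) = 2.1013.
I(U;V) = 1.0851 + 1.0600 − 2.1013 = 0.044 nats.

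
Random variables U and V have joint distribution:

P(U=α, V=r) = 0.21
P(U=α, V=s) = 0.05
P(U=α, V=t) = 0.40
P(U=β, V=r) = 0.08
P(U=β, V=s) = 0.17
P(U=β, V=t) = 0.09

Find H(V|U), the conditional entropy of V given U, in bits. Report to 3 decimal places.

1.332 bits

Marginals: p(U) = (0.6600, 0.3400), p(V) = (0.2900, 0.2200, 0.4900).
H(V|U) = Σ p(U) · H(V|U=·).
  U=α: p=0.6600, H(V|U=α) = 1.2455
  U=β: p=0.3400, H(V|U=β) = 1.4988
Weighted sum = 1.332 bits.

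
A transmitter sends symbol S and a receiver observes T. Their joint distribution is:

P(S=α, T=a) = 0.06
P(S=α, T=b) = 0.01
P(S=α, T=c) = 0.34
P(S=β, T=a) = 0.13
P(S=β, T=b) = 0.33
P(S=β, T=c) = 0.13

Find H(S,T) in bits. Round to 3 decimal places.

H(S,T) = −Σ p(x,y)·log₂ p(x,y) over all 6 cells.
  cell (α,a): −0.06·log₂0.06 = 0.2435
  cell (α,b): −0.01·log₂0.01 = 0.0664
  cell (α,c): −0.34·log₂0.34 = 0.5292
  cell (β,a): −0.13·log₂0.13 = 0.3826
  cell (β,b): −0.33·log₂0.33 = 0.5278
  cell (β,c): −0.13·log₂0.13 = 0.3826
Sum = 2.132 bits.

2.132 bits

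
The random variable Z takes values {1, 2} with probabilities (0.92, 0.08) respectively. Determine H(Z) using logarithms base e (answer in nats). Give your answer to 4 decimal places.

0.2788 nats

H(Z) = −Σ p·ln p.
  −(0.92)·ln(0.92) = 0.07671
  −(0.08)·ln(0.08) = 0.20206
Sum: 0.07671 + 0.20206 = 0.2788 nats.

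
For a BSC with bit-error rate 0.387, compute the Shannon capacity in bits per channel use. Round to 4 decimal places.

0.0372 bits

Binary symmetric channel: C = 1 − h₂(ε) where h₂ is the binary entropy function.
h₂(0.387) = −0.387·log₂0.387 − 0.613·log₂0.613 = 0.9628.
C = 1 − 0.9628 = 0.0372 bits per channel use.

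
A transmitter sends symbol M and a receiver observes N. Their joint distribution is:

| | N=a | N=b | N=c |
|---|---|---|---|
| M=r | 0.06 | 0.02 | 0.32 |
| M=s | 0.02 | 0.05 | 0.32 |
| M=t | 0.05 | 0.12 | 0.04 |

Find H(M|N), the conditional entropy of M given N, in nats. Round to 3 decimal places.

0.894 nats

Chain rule: H(M|N) = H(M,N) − H(N).
Marginals: p(M) = (0.4000, 0.3900, 0.2100), p(N) = (0.1300, 0.1900, 0.6800).
H(M,N) = 1.7373 nats; H(N) = 0.8430 nats.
H(M|N) = 1.7373 − 0.8430 = 0.894 nats.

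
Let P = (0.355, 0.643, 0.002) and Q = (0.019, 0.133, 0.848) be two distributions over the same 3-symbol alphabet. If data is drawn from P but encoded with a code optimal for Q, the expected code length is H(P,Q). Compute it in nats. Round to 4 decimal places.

H(P,Q) = −Σ p·ln q.
  −0.355·ln(0.019) = 1.40698
  −0.643·ln(0.133) = 1.29719
  −0.002·ln(0.848) = 0.00033
H(P,Q) = 2.7045 nats.

2.7045 nats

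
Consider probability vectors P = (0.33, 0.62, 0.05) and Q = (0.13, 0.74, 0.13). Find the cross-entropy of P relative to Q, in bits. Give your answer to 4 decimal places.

H(P,Q) = −Σ p·log₂ q.
  −0.33·log₂(0.13) = 0.97133
  −0.62·log₂(0.74) = 0.26933
  −0.05·log₂(0.13) = 0.14717
H(P,Q) = 1.3878 bits.

1.3878 bits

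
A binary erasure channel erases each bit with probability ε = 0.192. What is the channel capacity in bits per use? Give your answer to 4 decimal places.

Binary erasure channel: capacity C = 1 − ε.
C = 1 − 0.192 = 0.8080 bits per channel use.

0.8080 bits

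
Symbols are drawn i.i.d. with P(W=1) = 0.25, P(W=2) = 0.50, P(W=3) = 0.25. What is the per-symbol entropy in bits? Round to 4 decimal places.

1.5000 bits

H(W) = −Σ p·log₂ p.
  −(0.25)·log₂(0.25) = 0.50000
  −(0.50)·log₂(0.50) = 0.50000
  −(0.25)·log₂(0.25) = 0.50000
Sum: 0.50000 + 0.50000 + 0.50000 = 1.5000 bits.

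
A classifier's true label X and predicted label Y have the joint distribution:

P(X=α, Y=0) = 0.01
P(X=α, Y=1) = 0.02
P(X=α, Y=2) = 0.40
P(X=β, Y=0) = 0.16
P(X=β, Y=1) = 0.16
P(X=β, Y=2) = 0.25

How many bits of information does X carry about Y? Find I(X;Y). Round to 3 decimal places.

0.216 bits

Marginals: p(X) = (0.4300, 0.5700), p(Y) = (0.1700, 0.1800, 0.6500).
I(X;Y) = H(X) + H(Y) − H(X,Y).
H(X) = 0.9858, H(Y) = 1.2839, H(X,Y) = 2.0541.
I(X;Y) = 0.9858 + 1.2839 − 2.0541 = 0.216 bits.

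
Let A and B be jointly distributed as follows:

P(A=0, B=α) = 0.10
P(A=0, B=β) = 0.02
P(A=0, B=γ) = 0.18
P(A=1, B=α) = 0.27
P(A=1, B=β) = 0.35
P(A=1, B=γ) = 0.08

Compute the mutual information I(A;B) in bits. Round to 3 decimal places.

0.226 bits

Marginals: p(A) = (0.3000, 0.7000), p(B) = (0.3700, 0.3700, 0.2600).
I(A;B) = H(A) + H(B) − H(A,B).
H(A) = 0.8813, H(B) = 1.5667, H(A,B) = 2.2220.
I(A;B) = 0.8813 + 1.5667 − 2.2220 = 0.226 bits.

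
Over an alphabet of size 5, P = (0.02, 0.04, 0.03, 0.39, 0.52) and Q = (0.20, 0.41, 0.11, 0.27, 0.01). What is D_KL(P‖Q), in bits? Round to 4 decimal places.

D(P‖Q) = Σ p·log₂(p/q).
  0.02·log₂(0.02/0.20) = -0.06644
  0.04·log₂(0.04/0.41) = -0.13430
  0.03·log₂(0.03/0.11) = -0.05623
  0.39·log₂(0.39/0.27) = 0.20690
  0.52·log₂(0.52/0.01) = 2.96423
D(P‖Q) = 2.9142 bits.

2.9142 bits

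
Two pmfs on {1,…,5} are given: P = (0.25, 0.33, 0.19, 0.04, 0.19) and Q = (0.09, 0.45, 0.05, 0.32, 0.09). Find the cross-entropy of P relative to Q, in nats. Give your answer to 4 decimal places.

1.9378 nats

H(P,Q) = −Σ p·ln q.
  −0.25·ln(0.09) = 0.60199
  −0.33·ln(0.45) = 0.26351
  −0.19·ln(0.05) = 0.56919
  −0.04·ln(0.32) = 0.04558
  −0.19·ln(0.09) = 0.45751
H(P,Q) = 1.9378 nats.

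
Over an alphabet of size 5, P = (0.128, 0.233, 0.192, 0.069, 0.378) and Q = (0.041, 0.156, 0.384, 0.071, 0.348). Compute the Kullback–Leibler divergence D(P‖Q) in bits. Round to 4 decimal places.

0.1953 bits

D(P‖Q) = Σ p·log₂(p/q).
  0.128·log₂(0.128/0.041) = 0.21023
  0.233·log₂(0.233/0.156) = 0.13486
  0.192·log₂(0.192/0.384) = -0.19200
  0.069·log₂(0.069/0.071) = -0.00284
  0.378·log₂(0.378/0.348) = 0.04509
D(P‖Q) = 0.1953 bits.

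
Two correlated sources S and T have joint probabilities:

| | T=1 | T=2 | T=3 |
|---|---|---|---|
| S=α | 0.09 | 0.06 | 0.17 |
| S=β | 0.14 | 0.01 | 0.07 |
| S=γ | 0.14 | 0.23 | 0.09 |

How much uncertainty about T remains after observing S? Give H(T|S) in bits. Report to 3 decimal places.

Chain rule: H(T|S) = H(S,T) − H(S).
Marginals: p(S) = (0.3200, 0.2200, 0.4600), p(T) = (0.3700, 0.3000, 0.3300).
H(S,T) = 2.9203 bits; H(S) = 1.5219 bits.
H(T|S) = 2.9203 − 1.5219 = 1.398 bits.

1.398 bits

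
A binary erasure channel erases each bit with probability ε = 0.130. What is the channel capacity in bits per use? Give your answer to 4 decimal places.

0.8700 bits

Binary erasure channel: capacity C = 1 − ε.
C = 1 − 0.130 = 0.8700 bits per channel use.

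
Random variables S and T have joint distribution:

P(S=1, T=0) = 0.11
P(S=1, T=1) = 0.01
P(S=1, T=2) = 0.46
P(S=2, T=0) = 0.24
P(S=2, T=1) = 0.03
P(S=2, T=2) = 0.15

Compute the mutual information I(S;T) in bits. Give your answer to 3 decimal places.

Marginals: p(S) = (0.5800, 0.4200), p(T) = (0.3500, 0.0400, 0.6100).
I(S;T) = Σ p(x,y)·log₂[p(x,y)/(p(x)p(y))].
  (1,0): 0.11·log₂(0.5419) = -0.0972
  (1,1): 0.01·log₂(0.4310) = -0.0121
  (1,2): 0.46·log₂(1.3002) = 0.1742
  (2,0): 0.24·log₂(1.6327) = 0.1697
  (2,1): 0.03·log₂(1.7857) = 0.0251
  (2,2): 0.15·log₂(0.5855) = -0.1158
Sum = 0.144 bits.

0.144 bits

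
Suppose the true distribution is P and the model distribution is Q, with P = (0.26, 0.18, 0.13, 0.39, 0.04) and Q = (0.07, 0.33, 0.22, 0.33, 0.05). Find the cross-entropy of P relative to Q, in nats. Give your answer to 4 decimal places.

1.6400 nats

H(P,Q) = −Σ p·ln q.
  −0.26·ln(0.07) = 0.69141
  −0.18·ln(0.33) = 0.19956
  −0.13·ln(0.22) = 0.19684
  −0.39·ln(0.33) = 0.43238
  −0.04·ln(0.05) = 0.11983
H(P,Q) = 1.6400 nats.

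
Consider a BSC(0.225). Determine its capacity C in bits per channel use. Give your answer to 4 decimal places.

Binary symmetric channel: C = 1 − h₂(ε) where h₂ is the binary entropy function.
h₂(0.225) = −0.225·log₂0.225 − 0.775·log₂0.775 = 0.7692.
C = 1 − 0.7692 = 0.2308 bits per channel use.

0.2308 bits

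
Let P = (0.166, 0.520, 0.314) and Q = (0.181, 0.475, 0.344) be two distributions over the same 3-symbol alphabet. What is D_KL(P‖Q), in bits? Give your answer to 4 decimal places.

0.0058 bits

D(P‖Q) = Σ p·log₂(p/q).
  0.166·log₂(0.166/0.181) = -0.02072
  0.520·log₂(0.520/0.475) = 0.06790
  0.314·log₂(0.314/0.344) = -0.04134
D(P‖Q) = 0.0058 bits.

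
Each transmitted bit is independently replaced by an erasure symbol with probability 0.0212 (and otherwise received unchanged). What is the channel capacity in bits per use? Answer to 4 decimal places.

0.9788 bits

Binary erasure channel: capacity C = 1 − ε.
C = 1 − 0.0212 = 0.9788 bits per channel use.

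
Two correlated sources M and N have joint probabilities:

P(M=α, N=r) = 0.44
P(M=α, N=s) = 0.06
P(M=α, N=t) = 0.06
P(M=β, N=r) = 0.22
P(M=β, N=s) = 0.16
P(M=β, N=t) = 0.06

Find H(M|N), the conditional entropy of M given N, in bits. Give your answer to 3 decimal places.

Chain rule: H(M|N) = H(M,N) − H(N).
Marginals: p(M) = (0.5600, 0.4400), p(N) = (0.6600, 0.2200, 0.1200).
H(M,N) = 2.1553 bits; H(N) = 1.2433 bits.
H(M|N) = 2.1553 − 1.2433 = 0.912 bits.

0.912 bits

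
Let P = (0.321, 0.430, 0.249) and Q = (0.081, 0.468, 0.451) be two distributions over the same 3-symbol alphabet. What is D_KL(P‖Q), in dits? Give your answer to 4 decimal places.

D(P‖Q) = Σ p·log₁₀(p/q).
  0.321·log₁₀(0.321/0.081) = 0.19196
  0.430·log₁₀(0.430/0.468) = -0.01581
  0.249·log₁₀(0.249/0.451) = -0.06424
D(P‖Q) = 0.1119 dits.

0.1119 dits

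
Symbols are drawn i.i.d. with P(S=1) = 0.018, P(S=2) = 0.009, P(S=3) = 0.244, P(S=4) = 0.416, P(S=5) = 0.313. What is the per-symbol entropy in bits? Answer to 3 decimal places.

1.713 bits

H(S) = −Σ p·log₂ p.
  −(0.018)·log₂(0.018) = 0.1043
  −(0.009)·log₂(0.009) = 0.0612
  −(0.244)·log₂(0.244) = 0.4966
  −(0.416)·log₂(0.416) = 0.5264
  −(0.313)·log₂(0.313) = 0.5245
Sum: 0.1043 + 0.0612 + 0.4966 + 0.5264 + 0.5245 = 1.713 bits.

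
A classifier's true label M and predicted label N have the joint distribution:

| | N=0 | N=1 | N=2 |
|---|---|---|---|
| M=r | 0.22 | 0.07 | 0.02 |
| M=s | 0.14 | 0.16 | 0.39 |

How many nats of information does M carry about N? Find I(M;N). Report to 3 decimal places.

Marginals: p(M) = (0.3100, 0.6900), p(N) = (0.3600, 0.2300, 0.4100).
I(M;N) = Σ p(x,y)·ln[p(x,y)/(p(x)p(y))].
  (r,0): 0.22·ln(1.9713) = 0.1493
  (r,1): 0.07·ln(0.9818) = -0.0013
  (r,2): 0.02·ln(0.1574) = -0.0370
  (s,0): 0.14·ln(0.5636) = -0.0803
  (s,1): 0.16·ln(1.0082) = 0.0013
  (s,2): 0.39·ln(1.3786) = 0.1252
Sum = 0.157 nats.

0.157 nats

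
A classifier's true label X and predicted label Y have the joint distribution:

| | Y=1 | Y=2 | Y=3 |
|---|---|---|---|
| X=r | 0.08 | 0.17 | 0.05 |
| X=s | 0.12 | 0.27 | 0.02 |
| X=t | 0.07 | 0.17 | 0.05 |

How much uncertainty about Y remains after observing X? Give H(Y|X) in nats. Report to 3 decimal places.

Chain rule: H(Y|X) = H(X,Y) − H(X).
Marginals: p(X) = (0.3000, 0.4100, 0.2900), p(Y) = (0.2700, 0.6100, 0.1200).
H(X,Y) = 1.9764 nats; H(X) = 1.0857 nats.
H(Y|X) = 1.9764 − 1.0857 = 0.891 nats.

0.891 nats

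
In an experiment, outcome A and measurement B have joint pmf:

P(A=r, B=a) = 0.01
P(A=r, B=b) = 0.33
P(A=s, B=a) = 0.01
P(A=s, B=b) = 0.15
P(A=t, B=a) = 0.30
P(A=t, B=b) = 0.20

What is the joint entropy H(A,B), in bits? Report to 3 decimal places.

H(A,B) = −Σ p(x,y)·log₂ p(x,y) over all 6 cells.
  cell (r,a): −0.01·log₂0.01 = 0.0664
  cell (r,b): −0.33·log₂0.33 = 0.5278
  cell (s,a): −0.01·log₂0.01 = 0.0664
  cell (s,b): −0.15·log₂0.15 = 0.4105
  cell (t,a): −0.30·log₂0.30 = 0.5211
  cell (t,b): −0.20·log₂0.20 = 0.4644
Sum = 2.057 bits.

2.057 bits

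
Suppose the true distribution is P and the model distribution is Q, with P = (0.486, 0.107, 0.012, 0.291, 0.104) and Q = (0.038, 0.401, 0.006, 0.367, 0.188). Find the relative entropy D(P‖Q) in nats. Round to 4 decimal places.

D(P‖Q) = Σ p·ln(p/q).
  0.486·ln(0.486/0.038) = 1.23863
  0.107·ln(0.107/0.401) = -0.14136
  0.012·ln(0.012/0.006) = 0.00832
  0.291·ln(0.291/0.367) = -0.06752
  0.104·ln(0.104/0.188) = -0.06157
D(P‖Q) = 0.9765 nats.

0.9765 nats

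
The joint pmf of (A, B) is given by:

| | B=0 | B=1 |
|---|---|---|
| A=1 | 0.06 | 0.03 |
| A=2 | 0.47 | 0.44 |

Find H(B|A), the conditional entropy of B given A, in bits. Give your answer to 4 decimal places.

0.9919 bits

Marginals: p(A) = (0.0900, 0.9100), p(B) = (0.5300, 0.4700).
H(B|A) = Σ p(A) · H(B|A=·).
  A=1: p=0.0900, H(B|A=1) = 0.9183
  A=2: p=0.9100, H(B|A=2) = 0.9992
Weighted sum = 0.9919 bits.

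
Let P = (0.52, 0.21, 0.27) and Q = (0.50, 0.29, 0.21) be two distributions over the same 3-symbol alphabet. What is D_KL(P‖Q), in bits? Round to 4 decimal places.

D(P‖Q) = Σ p·log₂(p/q).
  0.52·log₂(0.52/0.50) = 0.02942
  0.21·log₂(0.21/0.29) = -0.09779
  0.27·log₂(0.27/0.21) = 0.09789
D(P‖Q) = 0.0295 bits.

0.0295 bits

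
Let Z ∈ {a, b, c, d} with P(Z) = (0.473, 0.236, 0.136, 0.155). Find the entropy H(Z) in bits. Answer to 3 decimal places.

H(Z) = −Σ p·log₂ p.
  −(0.473)·log₂(0.473) = 0.5109
  −(0.236)·log₂(0.236) = 0.4916
  −(0.136)·log₂(0.136) = 0.3915
  −(0.155)·log₂(0.155) = 0.4169
Sum: 0.5109 + 0.4916 + 0.3915 + 0.4169 = 1.811 bits.

1.811 bits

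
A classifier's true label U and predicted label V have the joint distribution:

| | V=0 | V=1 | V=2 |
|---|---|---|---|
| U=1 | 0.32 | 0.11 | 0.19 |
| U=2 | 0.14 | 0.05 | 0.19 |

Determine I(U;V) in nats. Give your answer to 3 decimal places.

0.019 nats

Marginals: p(U) = (0.6200, 0.3800), p(V) = (0.4600, 0.1600, 0.3800).
I(U;V) = Σ p(x,y)·ln[p(x,y)/(p(x)p(y))].
  (1,0): 0.32·ln(1.1220) = 0.0368
  (1,1): 0.11·ln(1.1089) = 0.0114
  (1,2): 0.19·ln(0.8065) = -0.0409
  (2,0): 0.14·ln(0.8009) = -0.0311
  (2,1): 0.05·ln(0.8224) = -0.0098
  (2,2): 0.19·ln(1.3158) = 0.0521
Sum = 0.019 nats.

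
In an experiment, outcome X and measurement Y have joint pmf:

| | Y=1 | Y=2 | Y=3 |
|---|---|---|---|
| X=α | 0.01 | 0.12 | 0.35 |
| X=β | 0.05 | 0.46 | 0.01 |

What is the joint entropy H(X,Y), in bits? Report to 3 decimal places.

H(X,Y) = −Σ p(x,y)·log₂ p(x,y) over all 6 cells.
  cell (α,1): −0.01·log₂0.01 = 0.0664
  cell (α,2): −0.12·log₂0.12 = 0.3671
  cell (α,3): −0.35·log₂0.35 = 0.5301
  cell (β,1): −0.05·log₂0.05 = 0.2161
  cell (β,2): −0.46·log₂0.46 = 0.5153
  cell (β,3): −0.01·log₂0.01 = 0.0664
Sum = 1.761 bits.

1.761 bits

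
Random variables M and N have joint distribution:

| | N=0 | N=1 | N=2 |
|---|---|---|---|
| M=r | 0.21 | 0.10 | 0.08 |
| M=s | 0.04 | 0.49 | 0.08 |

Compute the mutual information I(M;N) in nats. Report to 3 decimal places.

Marginals: p(M) = (0.3900, 0.6100), p(N) = (0.2500, 0.5900, 0.1600).
I(M;N) = Σ p(x,y)·ln[p(x,y)/(p(x)p(y))].
  (r,0): 0.21·ln(2.1538) = 0.1611
  (r,1): 0.10·ln(0.4346) = -0.0833
  (r,2): 0.08·ln(1.2821) = 0.0199
  (s,0): 0.04·ln(0.2623) = -0.0535
  (s,1): 0.49·ln(1.3615) = 0.1512
  (s,2): 0.08·ln(0.8197) = -0.0159
Sum = 0.179 nats.

0.179 nats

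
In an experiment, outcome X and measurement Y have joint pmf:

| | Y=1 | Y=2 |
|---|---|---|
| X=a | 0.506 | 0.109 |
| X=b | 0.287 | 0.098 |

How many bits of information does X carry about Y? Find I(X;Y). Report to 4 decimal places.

0.0061 bits

Marginals: p(X) = (0.6150, 0.3850), p(Y) = (0.7930, 0.2070).
I(X;Y) = H(X) + H(Y) − H(X,Y).
H(X) = 0.9615, H(Y) = 0.7357, H(X,Y) = 1.6911.
I(X;Y) = 0.9615 + 0.7357 − 1.6911 = 0.0061 bits.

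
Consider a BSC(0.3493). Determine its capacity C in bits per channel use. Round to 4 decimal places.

0.0666 bits

Binary symmetric channel: C = 1 − h₂(ε) where h₂ is the binary entropy function.
h₂(0.3493) = −0.3493·log₂0.3493 − 0.6507·log₂0.6507 = 0.9334.
C = 1 − 0.9334 = 0.0666 bits per channel use.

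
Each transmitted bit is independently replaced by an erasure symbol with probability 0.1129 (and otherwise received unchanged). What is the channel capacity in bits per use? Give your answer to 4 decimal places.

0.8871 bits

Binary erasure channel: capacity C = 1 − ε.
C = 1 − 0.1129 = 0.8871 bits per channel use.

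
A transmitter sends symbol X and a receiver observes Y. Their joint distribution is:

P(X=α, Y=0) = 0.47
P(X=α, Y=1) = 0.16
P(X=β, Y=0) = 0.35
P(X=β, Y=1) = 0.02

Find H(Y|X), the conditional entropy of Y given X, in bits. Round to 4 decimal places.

Chain rule: H(Y|X) = H(X,Y) − H(X).
Marginals: p(X) = (0.6300, 0.3700), p(Y) = (0.8200, 0.1800).
H(X,Y) = 1.5780 bits; H(X) = 0.9507 bits.
H(Y|X) = 1.5780 − 0.9507 = 0.6273 bits.

0.6273 bits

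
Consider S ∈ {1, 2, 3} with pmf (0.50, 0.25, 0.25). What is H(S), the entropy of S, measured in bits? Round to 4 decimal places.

H(S) = −Σ p·log₂ p.
  −(0.50)·log₂(0.50) = 0.50000
  −(0.25)·log₂(0.25) = 0.50000
  −(0.25)·log₂(0.25) = 0.50000
Sum: 0.50000 + 0.50000 + 0.50000 = 1.5000 bits.

1.5000 bits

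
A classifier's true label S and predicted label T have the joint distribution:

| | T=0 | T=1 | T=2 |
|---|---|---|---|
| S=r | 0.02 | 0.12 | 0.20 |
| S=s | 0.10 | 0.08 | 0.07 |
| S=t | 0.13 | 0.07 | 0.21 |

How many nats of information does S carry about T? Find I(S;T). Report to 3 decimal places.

Marginals: p(S) = (0.3400, 0.2500, 0.4100), p(T) = (0.2500, 0.2700, 0.4800).
I(S;T) = H(S) + H(T) − H(S,T).
H(S) = 1.0789, H(T) = 1.0524, H(S,T) = 2.0521.
I(S;T) = 1.0789 + 1.0524 − 2.0521 = 0.079 nats.

0.079 nats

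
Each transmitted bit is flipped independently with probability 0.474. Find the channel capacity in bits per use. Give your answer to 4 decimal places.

Binary symmetric channel: C = 1 − h₂(ε) where h₂ is the binary entropy function.
h₂(0.474) = −0.474·log₂0.474 − 0.526·log₂0.526 = 0.9980.
C = 1 − 0.9980 = 0.0020 bits per channel use.

0.0020 bits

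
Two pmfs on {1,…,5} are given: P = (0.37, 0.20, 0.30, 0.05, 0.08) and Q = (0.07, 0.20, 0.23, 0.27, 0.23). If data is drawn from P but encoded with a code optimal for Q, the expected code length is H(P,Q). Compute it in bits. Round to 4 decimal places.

2.7841 bits

H(P,Q) = −Σ p·log₂ q.
  −0.37·log₂(0.07) = 1.41951
  −0.20·log₂(0.20) = 0.46439
  −0.30·log₂(0.23) = 0.63609
  −0.05·log₂(0.27) = 0.09445
  −0.08·log₂(0.23) = 0.16962
H(P,Q) = 2.7841 bits.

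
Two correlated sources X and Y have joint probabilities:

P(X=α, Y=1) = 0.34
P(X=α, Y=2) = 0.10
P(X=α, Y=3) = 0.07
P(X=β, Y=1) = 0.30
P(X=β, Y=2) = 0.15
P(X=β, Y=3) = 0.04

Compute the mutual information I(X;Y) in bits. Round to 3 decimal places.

0.015 bits

Marginals: p(X) = (0.5100, 0.4900), p(Y) = (0.6400, 0.2500, 0.1100).
I(X;Y) = H(X) + H(Y) − H(X,Y).
H(X) = 0.9997, H(Y) = 1.2624, H(X,Y) = 2.2473.
I(X;Y) = 0.9997 + 1.2624 − 2.2473 = 0.015 bits.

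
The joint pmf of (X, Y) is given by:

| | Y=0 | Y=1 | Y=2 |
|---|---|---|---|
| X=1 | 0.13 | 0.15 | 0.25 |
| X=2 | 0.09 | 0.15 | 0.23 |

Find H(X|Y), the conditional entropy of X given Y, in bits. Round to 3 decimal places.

0.994 bits

Marginals: p(X) = (0.5300, 0.4700), p(Y) = (0.2200, 0.3000, 0.4800).
H(X|Y) = Σ p(Y) · H(X|Y=·).
  Y=0: p=0.2200, H(X|Y=0) = 0.9760
  Y=1: p=0.3000, H(X|Y=1) = 1.0000
  Y=2: p=0.4800, H(X|Y=2) = 0.9987
Weighted sum = 0.994 bits.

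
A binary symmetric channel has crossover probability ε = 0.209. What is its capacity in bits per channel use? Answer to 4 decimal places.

Binary symmetric channel: C = 1 − h₂(ε) where h₂ is the binary entropy function.
h₂(0.209) = −0.209·log₂0.209 − 0.791·log₂0.791 = 0.7396.
C = 1 − 0.7396 = 0.2604 bits per channel use.

0.2604 bits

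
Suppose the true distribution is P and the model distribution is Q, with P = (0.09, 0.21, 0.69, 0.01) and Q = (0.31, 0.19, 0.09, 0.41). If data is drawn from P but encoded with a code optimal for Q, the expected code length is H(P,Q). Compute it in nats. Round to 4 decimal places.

2.1246 nats

H(P,Q) = −Σ p·ln q.
  −0.09·ln(0.31) = 0.10541
  −0.21·ln(0.19) = 0.34875
  −0.69·ln(0.09) = 1.66148
  −0.01·ln(0.41) = 0.00892
H(P,Q) = 2.1246 nats.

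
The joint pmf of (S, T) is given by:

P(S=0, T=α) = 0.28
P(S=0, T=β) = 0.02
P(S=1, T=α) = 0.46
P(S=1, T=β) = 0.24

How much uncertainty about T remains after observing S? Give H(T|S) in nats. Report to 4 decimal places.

Chain rule: H(T|S) = H(S,T) − H(S).
Marginals: p(S) = (0.3000, 0.7000), p(T) = (0.7400, 0.2600).
H(S,T) = 1.1344 nats; H(S) = 0.6109 nats.
H(T|S) = 1.1344 − 0.6109 = 0.5235 nats.

0.5235 nats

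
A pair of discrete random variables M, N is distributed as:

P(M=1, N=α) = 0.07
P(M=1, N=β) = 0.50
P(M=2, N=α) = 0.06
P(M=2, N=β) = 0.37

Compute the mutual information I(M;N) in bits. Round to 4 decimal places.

0.0004 bits

Marginals: p(M) = (0.5700, 0.4300), p(N) = (0.1300, 0.8700).
I(M;N) = Σ p(x,y)·log₂[p(x,y)/(p(x)p(y))].
  (1,α): 0.07·log₂(0.9447) = -0.00575
  (1,β): 0.50·log₂(1.0083) = 0.00594
  (2,α): 0.06·log₂(1.0733) = 0.00613
  (2,β): 0.37·log₂(0.9890) = -0.00588
Sum = 0.0004 bits.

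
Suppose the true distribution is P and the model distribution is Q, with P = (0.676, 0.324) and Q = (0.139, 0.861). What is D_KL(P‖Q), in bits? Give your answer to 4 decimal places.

1.0857 bits

D(P‖Q) = Σ p·log₂(p/q).
  0.676·log₂(0.676/0.139) = 1.54259
  0.324·log₂(0.324/0.861) = -0.45685
D(P‖Q) = 1.0857 bits.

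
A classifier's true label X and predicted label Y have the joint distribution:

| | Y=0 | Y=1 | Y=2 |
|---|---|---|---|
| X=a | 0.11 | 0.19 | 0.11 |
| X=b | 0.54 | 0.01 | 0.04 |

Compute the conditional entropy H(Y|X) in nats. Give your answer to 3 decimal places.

Marginals: p(X) = (0.4100, 0.5900), p(Y) = (0.6500, 0.2000, 0.1500).
H(Y|X) = Σ p(X) · H(Y|X=·).
  X=a: p=0.4100, H(Y|X=a) = 1.0624
  X=b: p=0.5900, H(Y|X=b) = 0.3326
Weighted sum = 0.632 nats.

0.632 nats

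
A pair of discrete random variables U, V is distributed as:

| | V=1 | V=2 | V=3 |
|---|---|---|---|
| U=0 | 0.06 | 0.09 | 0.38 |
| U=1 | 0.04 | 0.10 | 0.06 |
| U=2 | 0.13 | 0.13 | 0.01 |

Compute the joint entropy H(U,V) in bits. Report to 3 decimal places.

2.680 bits

H(U,V) = −Σ p(x,y)·log₂ p(x,y) over all 9 cells.
  cell (0,1): −0.06·log₂0.06 = 0.2435
  cell (0,2): −0.09·log₂0.09 = 0.3127
  cell (0,3): −0.38·log₂0.38 = 0.5305
  cell (1,1): −0.04·log₂0.04 = 0.1858
  cell (1,2): −0.10·log₂0.10 = 0.3322
  cell (1,3): −0.06·log₂0.06 = 0.2435
  cell (2,1): −0.13·log₂0.13 = 0.3826
  cell (2,2): −0.13·log₂0.13 = 0.3826
  cell (2,3): −0.01·log₂0.01 = 0.0664
Sum = 2.680 bits.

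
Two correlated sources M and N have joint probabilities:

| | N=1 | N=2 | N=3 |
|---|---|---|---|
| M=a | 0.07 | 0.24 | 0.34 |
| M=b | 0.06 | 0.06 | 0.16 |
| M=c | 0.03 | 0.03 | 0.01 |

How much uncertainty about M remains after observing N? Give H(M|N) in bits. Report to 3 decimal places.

Chain rule: H(M|N) = H(M,N) − H(N).
Marginals: p(M) = (0.6500, 0.2800, 0.0700), p(N) = (0.1600, 0.3300, 0.5100).
H(M,N) = 2.5719 bits; H(N) = 1.4463 bits.
H(M|N) = 2.5719 − 1.4463 = 1.126 bits.

1.126 bits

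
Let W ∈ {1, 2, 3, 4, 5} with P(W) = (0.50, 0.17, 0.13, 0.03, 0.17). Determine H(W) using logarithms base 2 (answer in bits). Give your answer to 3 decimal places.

1.904 bits

H(W) = −Σ p·log₂ p.
  −(0.50)·log₂(0.50) = 0.5000
  −(0.17)·log₂(0.17) = 0.4346
  −(0.13)·log₂(0.13) = 0.3826
  −(0.03)·log₂(0.03) = 0.1518
  −(0.17)·log₂(0.17) = 0.4346
Sum: 0.5000 + 0.4346 + 0.3826 + 0.1518 + 0.4346 = 1.904 bits.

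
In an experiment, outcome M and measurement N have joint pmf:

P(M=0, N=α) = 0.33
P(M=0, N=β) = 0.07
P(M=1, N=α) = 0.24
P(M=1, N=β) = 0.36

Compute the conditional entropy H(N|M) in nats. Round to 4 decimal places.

Marginals: p(M) = (0.4000, 0.6000), p(N) = (0.5700, 0.4300).
H(N|M) = Σ p(M) · H(N|M=·).
  M=0: p=0.4000, H(N|M=0) = 0.4637
  M=1: p=0.6000, H(N|M=1) = 0.6730
Weighted sum = 0.5893 nats.

0.5893 nats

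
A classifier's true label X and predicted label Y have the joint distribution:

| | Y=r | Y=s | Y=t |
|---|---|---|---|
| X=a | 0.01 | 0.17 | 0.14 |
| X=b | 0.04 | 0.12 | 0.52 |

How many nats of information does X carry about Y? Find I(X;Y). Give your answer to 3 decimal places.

Marginals: p(X) = (0.3200, 0.6800), p(Y) = (0.0500, 0.2900, 0.6600).
I(X;Y) = H(X) + H(Y) − H(X,Y).
H(X) = 0.6269, H(Y) = 0.7830, H(X,Y) = 1.3458.
I(X;Y) = 0.6269 + 0.7830 − 1.3458 = 0.064 nats.

0.064 nats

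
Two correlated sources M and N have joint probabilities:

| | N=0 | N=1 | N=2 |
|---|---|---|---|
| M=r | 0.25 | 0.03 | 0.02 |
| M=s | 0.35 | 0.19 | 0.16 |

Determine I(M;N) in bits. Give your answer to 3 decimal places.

0.076 bits

Marginals: p(M) = (0.3000, 0.7000), p(N) = (0.6000, 0.2200, 0.1800).
I(M;N) = Σ p(x,y)·log₂[p(x,y)/(p(x)p(y))].
  (r,0): 0.25·log₂(1.3889) = 0.1185
  (r,1): 0.03·log₂(0.4545) = -0.0341
  (r,2): 0.02·log₂(0.3704) = -0.0287
  (s,0): 0.35·log₂(0.8333) = -0.0921
  (s,1): 0.19·log₂(1.2338) = 0.0576
  (s,2): 0.16·log₂(1.2698) = 0.0551
Sum = 0.076 bits.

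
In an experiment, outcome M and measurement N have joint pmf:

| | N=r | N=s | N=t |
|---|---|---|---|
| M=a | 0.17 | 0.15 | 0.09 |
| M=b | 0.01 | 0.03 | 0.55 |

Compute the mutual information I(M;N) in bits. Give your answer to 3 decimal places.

0.429 bits

Marginals: p(M) = (0.4100, 0.5900), p(N) = (0.1800, 0.1800, 0.6400).
I(M;N) = H(M) + H(N) − H(M,N).
H(M) = 0.9765, H(N) = 1.3027, H(M,N) = 1.8504.
I(M;N) = 0.9765 + 1.3027 − 1.8504 = 0.429 bits.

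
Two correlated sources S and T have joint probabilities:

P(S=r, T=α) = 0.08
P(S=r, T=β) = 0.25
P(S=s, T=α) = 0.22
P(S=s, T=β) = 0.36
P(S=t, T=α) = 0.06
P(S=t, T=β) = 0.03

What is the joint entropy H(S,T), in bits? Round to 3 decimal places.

2.198 bits

H(S,T) = −Σ p(x,y)·log₂ p(x,y) over all 6 cells.
  cell (r,α): −0.08·log₂0.08 = 0.2915
  cell (r,β): −0.25·log₂0.25 = 0.5000
  cell (s,α): −0.22·log₂0.22 = 0.4806
  cell (s,β): −0.36·log₂0.36 = 0.5306
  cell (t,α): −0.06·log₂0.06 = 0.2435
  cell (t,β): −0.03·log₂0.03 = 0.1518
Sum = 2.198 bits.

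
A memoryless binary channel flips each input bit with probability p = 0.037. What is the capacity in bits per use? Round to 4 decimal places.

Binary symmetric channel: C = 1 − h₂(ε) where h₂ is the binary entropy function.
h₂(0.037) = −0.037·log₂0.037 − 0.963·log₂0.963 = 0.2284.
C = 1 − 0.2284 = 0.7716 bits per channel use.

0.7716 bits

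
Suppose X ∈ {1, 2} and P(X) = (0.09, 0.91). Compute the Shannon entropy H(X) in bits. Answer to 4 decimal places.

H(X) = −Σ p·log₂ p.
  −(0.09)·log₂(0.09) = 0.31265
  −(0.91)·log₂(0.91) = 0.12382
Sum: 0.31265 + 0.12382 = 0.4365 bits.

0.4365 bits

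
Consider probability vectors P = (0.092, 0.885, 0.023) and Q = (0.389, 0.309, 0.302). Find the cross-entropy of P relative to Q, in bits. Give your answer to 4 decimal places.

1.6645 bits

H(P,Q) = −Σ p·log₂ q.
  −0.092·log₂(0.389) = 0.12532
  −0.885·log₂(0.309) = 1.49947
  −0.023·log₂(0.302) = 0.03973
H(P,Q) = 1.6645 bits.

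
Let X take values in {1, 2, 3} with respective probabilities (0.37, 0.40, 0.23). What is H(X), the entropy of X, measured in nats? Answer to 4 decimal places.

H(X) = −Σ p·ln p.
  −(0.37)·ln(0.37) = 0.36787
  −(0.40)·ln(0.40) = 0.36652
  −(0.23)·ln(0.23) = 0.33803
Sum: 0.36787 + 0.36652 + 0.33803 = 1.0724 nats.

1.0724 nats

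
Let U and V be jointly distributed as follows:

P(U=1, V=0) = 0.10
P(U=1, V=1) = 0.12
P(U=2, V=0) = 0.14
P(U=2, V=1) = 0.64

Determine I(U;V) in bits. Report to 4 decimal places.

0.0468 bits

Marginals: p(U) = (0.2200, 0.7800), p(V) = (0.2400, 0.7600).
I(U;V) = H(U) + H(V) − H(U,V).
H(U) = 0.7602, H(V) = 0.7950, H(U,V) = 1.5084.
I(U;V) = 0.7602 + 0.7950 − 1.5084 = 0.0468 bits.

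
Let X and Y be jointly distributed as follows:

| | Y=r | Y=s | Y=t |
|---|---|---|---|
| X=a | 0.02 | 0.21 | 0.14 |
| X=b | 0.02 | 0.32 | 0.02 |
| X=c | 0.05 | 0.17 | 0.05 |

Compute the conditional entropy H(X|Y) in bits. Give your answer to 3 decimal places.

Chain rule: H(X|Y) = H(X,Y) − H(Y).
Marginals: p(X) = (0.3700, 0.3600, 0.2700), p(Y) = (0.0900, 0.7000, 0.2100).
H(X,Y) = 2.6014 bits; H(Y) = 1.1457 bits.
H(X|Y) = 2.6014 − 1.1457 = 1.456 bits.

1.456 bits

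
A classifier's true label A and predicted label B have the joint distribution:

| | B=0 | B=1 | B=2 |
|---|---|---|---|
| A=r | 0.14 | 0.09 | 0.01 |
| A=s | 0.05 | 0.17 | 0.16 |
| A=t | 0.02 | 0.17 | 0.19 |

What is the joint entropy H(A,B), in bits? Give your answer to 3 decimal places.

2.853 bits

H(A,B) = −Σ p(x,y)·log₂ p(x,y) over all 9 cells.
  cell (r,0): −0.14·log₂0.14 = 0.3971
  cell (r,1): −0.09·log₂0.09 = 0.3127
  cell (r,2): −0.01·log₂0.01 = 0.0664
  cell (s,0): −0.05·log₂0.05 = 0.2161
  cell (s,1): −0.17·log₂0.17 = 0.4346
  cell (s,2): −0.16·log₂0.16 = 0.4230
  cell (t,0): −0.02·log₂0.02 = 0.1129
  cell (t,1): −0.17·log₂0.17 = 0.4346
  cell (t,2): −0.19·log₂0.19 = 0.4552
Sum = 2.853 bits.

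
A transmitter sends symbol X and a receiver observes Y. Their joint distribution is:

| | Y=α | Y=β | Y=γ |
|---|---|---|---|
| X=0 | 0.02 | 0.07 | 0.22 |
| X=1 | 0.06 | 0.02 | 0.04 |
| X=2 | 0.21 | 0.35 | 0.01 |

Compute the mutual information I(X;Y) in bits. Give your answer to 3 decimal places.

0.429 bits

Marginals: p(X) = (0.3100, 0.1200, 0.5700), p(Y) = (0.2900, 0.4400, 0.2700).
I(X;Y) = Σ p(x,y)·log₂[p(x,y)/(p(x)p(y))].
  (0,α): 0.02·log₂(0.2225) = -0.0434
  (0,β): 0.07·log₂(0.5132) = -0.0674
  (0,γ): 0.22·log₂(2.6284) = 0.3067
  (1,α): 0.06·log₂(1.7241) = 0.0472
  (1,β): 0.02·log₂(0.3788) = -0.0280
  (1,γ): 0.04·log₂(1.2346) = 0.0122
  (2,α): 0.21·log₂(1.2704) = 0.0725
  (2,β): 0.35·log₂(1.3955) = 0.1683
  (2,γ): 0.01·log₂(0.0650) = -0.0394
Sum = 0.429 bits.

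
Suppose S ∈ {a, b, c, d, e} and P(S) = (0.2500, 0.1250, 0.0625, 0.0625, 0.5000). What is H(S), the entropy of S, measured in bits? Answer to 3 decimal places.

H(S) = −Σ p·log₂ p.
  −(0.2500)·log₂(0.2500) = 0.5000
  −(0.1250)·log₂(0.1250) = 0.3750
  −(0.0625)·log₂(0.0625) = 0.2500
  −(0.0625)·log₂(0.0625) = 0.2500
  −(0.5000)·log₂(0.5000) = 0.5000
Sum: 0.5000 + 0.3750 + 0.2500 + 0.2500 + 0.5000 = 1.875 bits.

1.875 bits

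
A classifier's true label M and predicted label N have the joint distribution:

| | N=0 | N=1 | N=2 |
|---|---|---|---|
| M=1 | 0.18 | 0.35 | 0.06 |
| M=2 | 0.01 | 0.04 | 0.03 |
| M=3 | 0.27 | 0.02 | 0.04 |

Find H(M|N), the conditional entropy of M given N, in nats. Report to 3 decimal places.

0.697 nats

Marginals: p(M) = (0.5900, 0.0800, 0.3300), p(N) = (0.4600, 0.4100, 0.1300).
H(M|N) = Σ p(N) · H(M|N=·).
  N=0: p=0.4600, H(M|N=0) = 0.7631
  N=1: p=0.4100, H(M|N=1) = 0.5095
  N=2: p=0.1300, H(M|N=2) = 1.0579
Weighted sum = 0.697 nats.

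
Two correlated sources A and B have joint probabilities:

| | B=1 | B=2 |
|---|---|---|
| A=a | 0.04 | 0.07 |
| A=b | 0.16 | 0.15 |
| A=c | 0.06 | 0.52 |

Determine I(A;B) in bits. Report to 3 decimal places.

0.135 bits

Marginals: p(A) = (0.1100, 0.3100, 0.5800), p(B) = (0.2600, 0.7400).
I(A;B) = H(A) + H(B) − H(A,B).
H(A) = 1.3299, H(B) = 0.8267, H(A,B) = 2.0220.
I(A;B) = 1.3299 + 0.8267 − 2.0220 = 0.135 bits.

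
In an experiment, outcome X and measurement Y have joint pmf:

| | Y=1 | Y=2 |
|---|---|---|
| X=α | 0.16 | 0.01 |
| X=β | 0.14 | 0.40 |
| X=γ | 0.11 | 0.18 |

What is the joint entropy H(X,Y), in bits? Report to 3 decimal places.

2.211 bits

H(X,Y) = −Σ p(x,y)·log₂ p(x,y) over all 6 cells.
  cell (α,1): −0.16·log₂0.16 = 0.4230
  cell (α,2): −0.01·log₂0.01 = 0.0664
  cell (β,1): −0.14·log₂0.14 = 0.3971
  cell (β,2): −0.40·log₂0.40 = 0.5288
  cell (γ,1): −0.11·log₂0.11 = 0.3503
  cell (γ,2): −0.18·log₂0.18 = 0.4453
Sum = 2.211 bits.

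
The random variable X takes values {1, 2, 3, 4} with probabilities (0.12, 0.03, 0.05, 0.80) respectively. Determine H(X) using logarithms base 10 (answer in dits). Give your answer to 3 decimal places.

H(X) = −Σ p·log₁₀ p.
  −(0.12)·log₁₀(0.12) = 0.1105
  −(0.03)·log₁₀(0.03) = 0.0457
  −(0.05)·log₁₀(0.05) = 0.0651
  −(0.80)·log₁₀(0.80) = 0.0775
Sum: 0.1105 + 0.0457 + 0.0651 + 0.0775 = 0.299 dits.

0.299 dits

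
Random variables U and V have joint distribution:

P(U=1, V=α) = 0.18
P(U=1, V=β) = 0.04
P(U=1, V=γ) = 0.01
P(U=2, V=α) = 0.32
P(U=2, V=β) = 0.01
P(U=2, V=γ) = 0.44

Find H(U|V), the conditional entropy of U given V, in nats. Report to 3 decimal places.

Marginals: p(U) = (0.2300, 0.7700), p(V) = (0.5000, 0.0500, 0.4500).
H(U|V) = Σ p(V) · H(U|V=·).
  V=α: p=0.5000, H(U|V=α) = 0.6534
  V=β: p=0.0500, H(U|V=β) = 0.5004
  V=γ: p=0.4500, H(U|V=γ) = 0.1066
Weighted sum = 0.400 nats.

0.400 nats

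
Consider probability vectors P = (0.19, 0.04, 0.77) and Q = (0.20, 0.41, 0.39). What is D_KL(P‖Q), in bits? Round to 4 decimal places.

0.6073 bits

D(P‖Q) = Σ p·log₂(p/q).
  0.19·log₂(0.19/0.20) = -0.01406
  0.04·log₂(0.04/0.41) = -0.13430
  0.77·log₂(0.77/0.39) = 0.75567
D(P‖Q) = 0.6073 bits.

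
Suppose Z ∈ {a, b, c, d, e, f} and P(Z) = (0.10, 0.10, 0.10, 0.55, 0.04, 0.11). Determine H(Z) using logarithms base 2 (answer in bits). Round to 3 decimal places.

2.007 bits

H(Z) = −Σ p·log₂ p.
  −(0.10)·log₂(0.10) = 0.3322
  −(0.10)·log₂(0.10) = 0.3322
  −(0.10)·log₂(0.10) = 0.3322
  −(0.55)·log₂(0.55) = 0.4744
  −(0.04)·log₂(0.04) = 0.1858
  −(0.11)·log₂(0.11) = 0.3503
Sum: 0.3322 + 0.3322 + 0.3322 + 0.4744 + 0.1858 + 0.3503 = 2.007 bits.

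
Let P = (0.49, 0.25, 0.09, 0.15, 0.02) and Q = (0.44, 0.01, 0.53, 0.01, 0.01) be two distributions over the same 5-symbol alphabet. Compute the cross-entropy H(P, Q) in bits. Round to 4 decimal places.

H(P,Q) = −Σ p·log₂ q.
  −0.49·log₂(0.44) = 0.58037
  −0.25·log₂(0.01) = 1.66096
  −0.09·log₂(0.53) = 0.08243
  −0.15·log₂(0.01) = 0.99658
  −0.02·log₂(0.01) = 0.13288
H(P,Q) = 3.4532 bits.

3.4532 bits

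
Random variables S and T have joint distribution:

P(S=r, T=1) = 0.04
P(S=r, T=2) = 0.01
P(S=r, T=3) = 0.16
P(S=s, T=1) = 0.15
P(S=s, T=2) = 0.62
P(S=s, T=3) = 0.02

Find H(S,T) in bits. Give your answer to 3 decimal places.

H(S,T) = −Σ p(x,y)·log₂ p(x,y) over all 6 cells.
  cell (r,1): −0.04·log₂0.04 = 0.1858
  cell (r,2): −0.01·log₂0.01 = 0.0664
  cell (r,3): −0.16·log₂0.16 = 0.4230
  cell (s,1): −0.15·log₂0.15 = 0.4105
  cell (s,2): −0.62·log₂0.62 = 0.4276
  cell (s,3): −0.02·log₂0.02 = 0.1129
Sum = 1.626 bits.

1.626 bits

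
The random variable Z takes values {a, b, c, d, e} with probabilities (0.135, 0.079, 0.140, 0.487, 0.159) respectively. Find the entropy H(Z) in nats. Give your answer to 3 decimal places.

1.389 nats

H(Z) = −Σ p·ln p.
  −(0.135)·ln(0.135) = 0.2703
  −(0.079)·ln(0.079) = 0.2005
  −(0.140)·ln(0.140) = 0.2753
  −(0.487)·ln(0.487) = 0.3504
  −(0.159)·ln(0.159) = 0.2924
Sum: 0.2703 + 0.2005 + 0.2753 + 0.3504 + 0.2924 = 1.389 nats.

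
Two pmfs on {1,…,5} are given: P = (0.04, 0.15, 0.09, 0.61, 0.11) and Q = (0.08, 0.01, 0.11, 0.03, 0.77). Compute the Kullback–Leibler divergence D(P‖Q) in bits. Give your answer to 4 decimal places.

2.8621 bits

D(P‖Q) = Σ p·log₂(p/q).
  0.04·log₂(0.04/0.08) = -0.04000
  0.15·log₂(0.15/0.01) = 0.58603
  0.09·log₂(0.09/0.11) = -0.02606
  0.61·log₂(0.61/0.03) = 2.65092
  0.11·log₂(0.11/0.77) = -0.30881
D(P‖Q) = 2.8621 bits.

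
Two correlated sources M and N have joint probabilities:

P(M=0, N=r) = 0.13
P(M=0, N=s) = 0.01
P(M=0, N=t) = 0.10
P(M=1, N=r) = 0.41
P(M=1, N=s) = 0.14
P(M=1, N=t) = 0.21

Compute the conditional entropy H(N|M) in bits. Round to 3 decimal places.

Chain rule: H(N|M) = H(M,N) − H(M).
Marginals: p(M) = (0.2400, 0.7600), p(N) = (0.5400, 0.1500, 0.3100).
H(M,N) = 2.1786 bits; H(M) = 0.7950 bits.
H(N|M) = 2.1786 − 0.7950 = 1.384 bits.

1.384 bits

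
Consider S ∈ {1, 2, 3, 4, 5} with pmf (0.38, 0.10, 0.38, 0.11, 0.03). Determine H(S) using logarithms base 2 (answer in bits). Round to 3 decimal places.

1.895 bits

H(S) = −Σ p·log₂ p.
  −(0.38)·log₂(0.38) = 0.5305
  −(0.10)·log₂(0.10) = 0.3322
  −(0.38)·log₂(0.38) = 0.5305
  −(0.11)·log₂(0.11) = 0.3503
  −(0.03)·log₂(0.03) = 0.1518
Sum: 0.5305 + 0.3322 + 0.5305 + 0.3503 + 0.1518 = 1.895 bits.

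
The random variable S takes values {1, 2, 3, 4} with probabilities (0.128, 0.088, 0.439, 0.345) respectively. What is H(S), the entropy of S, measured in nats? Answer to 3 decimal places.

H(S) = −Σ p·ln p.
  −(0.128)·ln(0.128) = 0.2631
  −(0.088)·ln(0.088) = 0.2139
  −(0.439)·ln(0.439) = 0.3614
  −(0.345)·ln(0.345) = 0.3672
Sum: 0.2631 + 0.2139 + 0.3614 + 0.3672 = 1.206 nats.

1.206 nats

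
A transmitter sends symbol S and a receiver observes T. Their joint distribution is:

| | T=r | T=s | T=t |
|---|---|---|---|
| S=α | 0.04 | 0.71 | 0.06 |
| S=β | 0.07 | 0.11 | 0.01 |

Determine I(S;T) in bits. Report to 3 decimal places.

0.090 bits

Marginals: p(S) = (0.8100, 0.1900), p(T) = (0.1100, 0.8200, 0.0700).
I(S;T) = H(S) + H(T) − H(S,T).
H(S) = 0.7015, H(T) = 0.8536, H(S,T) = 1.4654.
I(S;T) = 0.7015 + 0.8536 − 1.4654 = 0.090 bits.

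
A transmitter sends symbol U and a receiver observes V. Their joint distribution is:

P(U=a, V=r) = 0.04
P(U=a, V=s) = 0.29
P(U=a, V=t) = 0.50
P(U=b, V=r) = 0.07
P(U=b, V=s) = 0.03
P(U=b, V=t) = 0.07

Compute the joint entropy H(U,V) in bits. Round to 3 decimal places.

H(U,V) = −Σ p(x,y)·log₂ p(x,y) over all 6 cells.
  cell (a,r): −0.04·log₂0.04 = 0.1858
  cell (a,s): −0.29·log₂0.29 = 0.5179
  cell (a,t): −0.50·log₂0.50 = 0.5000
  cell (b,r): −0.07·log₂0.07 = 0.2686
  cell (b,s): −0.03·log₂0.03 = 0.1518
  cell (b,t): −0.07·log₂0.07 = 0.2686
Sum = 1.893 bits.

1.893 bits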